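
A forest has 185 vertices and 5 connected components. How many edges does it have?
180 (Each of the 5 component trees on V_i vertices has V_i - 1 edges; summing gives V - C = 185 - 5 = 180)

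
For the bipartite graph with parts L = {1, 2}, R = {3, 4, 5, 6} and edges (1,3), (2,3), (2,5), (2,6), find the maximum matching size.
2 (matching: (1,3), (2,6); upper bound min(|L|,|R|) = min(2,4) = 2)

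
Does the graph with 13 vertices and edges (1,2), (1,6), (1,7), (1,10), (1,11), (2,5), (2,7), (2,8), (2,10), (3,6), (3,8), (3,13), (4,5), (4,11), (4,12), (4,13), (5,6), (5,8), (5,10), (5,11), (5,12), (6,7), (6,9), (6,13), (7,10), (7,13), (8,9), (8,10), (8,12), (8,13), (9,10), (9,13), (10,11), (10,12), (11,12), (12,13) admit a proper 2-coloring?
No (odd cycle of length 3: 10 -> 1 -> 2 -> 10)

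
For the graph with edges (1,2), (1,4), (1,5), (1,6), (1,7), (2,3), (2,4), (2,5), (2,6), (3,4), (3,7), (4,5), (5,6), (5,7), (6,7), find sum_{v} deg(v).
30 (handshake: sum of degrees = 2|E| = 2 x 15 = 30)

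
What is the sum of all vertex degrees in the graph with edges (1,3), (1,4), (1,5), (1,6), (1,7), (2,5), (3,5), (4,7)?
16 (handshake: sum of degrees = 2|E| = 2 x 8 = 16)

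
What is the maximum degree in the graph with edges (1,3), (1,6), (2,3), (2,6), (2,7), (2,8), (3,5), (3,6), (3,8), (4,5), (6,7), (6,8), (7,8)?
5 (attained at vertices 3, 6)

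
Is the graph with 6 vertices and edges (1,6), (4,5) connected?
No, it has 4 components: {1, 6}, {2}, {3}, {4, 5}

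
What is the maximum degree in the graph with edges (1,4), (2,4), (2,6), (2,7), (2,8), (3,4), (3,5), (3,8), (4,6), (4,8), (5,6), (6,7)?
5 (attained at vertex 4)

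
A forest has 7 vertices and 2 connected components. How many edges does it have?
5 (Each of the 2 component trees on V_i vertices has V_i - 1 edges; summing gives V - C = 7 - 2 = 5)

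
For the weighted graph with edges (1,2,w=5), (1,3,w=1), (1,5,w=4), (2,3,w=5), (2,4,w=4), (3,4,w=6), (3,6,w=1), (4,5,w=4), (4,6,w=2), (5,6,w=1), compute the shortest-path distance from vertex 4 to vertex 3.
3 (path: 4 -> 6 -> 3; weights 2 + 1 = 3)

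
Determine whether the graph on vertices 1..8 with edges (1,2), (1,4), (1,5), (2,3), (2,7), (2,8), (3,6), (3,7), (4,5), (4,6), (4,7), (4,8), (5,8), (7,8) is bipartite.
No (odd cycle of length 3: 4 -> 1 -> 5 -> 4)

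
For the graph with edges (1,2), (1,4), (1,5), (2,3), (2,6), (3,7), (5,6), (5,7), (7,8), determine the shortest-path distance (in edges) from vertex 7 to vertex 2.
2 (path: 7 -> 3 -> 2, 2 edges)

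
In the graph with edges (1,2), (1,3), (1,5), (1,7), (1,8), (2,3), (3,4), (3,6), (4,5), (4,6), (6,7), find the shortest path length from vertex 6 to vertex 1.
2 (path: 6 -> 3 -> 1, 2 edges)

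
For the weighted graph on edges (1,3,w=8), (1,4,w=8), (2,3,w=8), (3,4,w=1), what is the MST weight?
17 (MST edges: (1,3,w=8), (2,3,w=8), (3,4,w=1); sum of weights 8 + 8 + 1 = 17)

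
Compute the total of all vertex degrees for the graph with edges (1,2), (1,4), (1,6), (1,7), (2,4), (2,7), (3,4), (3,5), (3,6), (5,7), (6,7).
22 (handshake: sum of degrees = 2|E| = 2 x 11 = 22)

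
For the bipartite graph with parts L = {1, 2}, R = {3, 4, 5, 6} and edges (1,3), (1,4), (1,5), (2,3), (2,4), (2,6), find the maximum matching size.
2 (matching: (1,5), (2,6); upper bound min(|L|,|R|) = min(2,4) = 2)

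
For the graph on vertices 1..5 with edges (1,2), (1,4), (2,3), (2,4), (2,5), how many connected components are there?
1 (components: {1, 2, 3, 4, 5})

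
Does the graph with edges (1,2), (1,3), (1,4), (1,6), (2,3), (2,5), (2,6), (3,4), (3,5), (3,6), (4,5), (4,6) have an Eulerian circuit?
No (2 vertices have odd degree: {3, 5}; Eulerian circuit requires 0)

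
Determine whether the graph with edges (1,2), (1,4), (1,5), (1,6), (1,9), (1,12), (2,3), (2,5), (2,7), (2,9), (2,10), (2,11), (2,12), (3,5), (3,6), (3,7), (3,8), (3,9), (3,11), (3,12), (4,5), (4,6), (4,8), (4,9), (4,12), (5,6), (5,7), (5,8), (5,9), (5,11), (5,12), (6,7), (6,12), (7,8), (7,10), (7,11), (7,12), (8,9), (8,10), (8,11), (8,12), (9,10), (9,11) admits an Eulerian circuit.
Yes (the graph is connected and all 12 vertices have even degree)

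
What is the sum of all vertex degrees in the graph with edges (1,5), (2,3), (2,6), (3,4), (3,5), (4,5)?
12 (handshake: sum of degrees = 2|E| = 2 x 6 = 12)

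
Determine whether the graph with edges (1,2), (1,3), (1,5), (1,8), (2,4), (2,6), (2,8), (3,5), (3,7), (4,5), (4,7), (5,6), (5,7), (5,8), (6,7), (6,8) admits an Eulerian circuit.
No (2 vertices have odd degree: {3, 4}; Eulerian circuit requires 0)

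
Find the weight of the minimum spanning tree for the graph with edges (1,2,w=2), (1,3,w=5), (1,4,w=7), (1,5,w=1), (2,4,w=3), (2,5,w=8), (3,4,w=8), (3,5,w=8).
11 (MST edges: (1,2,w=2), (1,3,w=5), (1,5,w=1), (2,4,w=3); sum of weights 2 + 5 + 1 + 3 = 11)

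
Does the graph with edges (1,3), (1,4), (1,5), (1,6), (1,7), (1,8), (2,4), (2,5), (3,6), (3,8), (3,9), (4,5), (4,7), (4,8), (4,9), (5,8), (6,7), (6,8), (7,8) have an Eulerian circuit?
Yes (the graph is connected and all 9 vertices have even degree)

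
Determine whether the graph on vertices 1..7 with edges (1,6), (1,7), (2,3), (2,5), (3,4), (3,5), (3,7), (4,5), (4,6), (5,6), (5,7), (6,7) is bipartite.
No (odd cycle of length 3: 7 -> 1 -> 6 -> 7)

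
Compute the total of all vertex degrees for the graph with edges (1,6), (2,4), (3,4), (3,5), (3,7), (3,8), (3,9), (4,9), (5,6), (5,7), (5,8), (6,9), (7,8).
26 (handshake: sum of degrees = 2|E| = 2 x 13 = 26)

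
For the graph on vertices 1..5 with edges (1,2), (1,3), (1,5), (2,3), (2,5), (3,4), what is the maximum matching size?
2 (matching: (1,5), (3,4); upper bound floor(n/2) = floor(5/2) = 2)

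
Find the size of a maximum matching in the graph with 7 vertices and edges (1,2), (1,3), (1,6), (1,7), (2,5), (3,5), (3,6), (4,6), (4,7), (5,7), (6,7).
3 (matching: (1,7), (2,5), (4,6); upper bound floor(n/2) = floor(7/2) = 3)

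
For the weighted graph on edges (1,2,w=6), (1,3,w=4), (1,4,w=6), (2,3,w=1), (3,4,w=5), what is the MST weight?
10 (MST edges: (1,3,w=4), (2,3,w=1), (3,4,w=5); sum of weights 4 + 1 + 5 = 10)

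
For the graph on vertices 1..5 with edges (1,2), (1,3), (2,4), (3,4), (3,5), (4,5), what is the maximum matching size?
2 (matching: (2,4), (3,5); upper bound floor(n/2) = floor(5/2) = 2)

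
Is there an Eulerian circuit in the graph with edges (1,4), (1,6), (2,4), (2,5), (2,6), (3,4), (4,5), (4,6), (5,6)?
No (4 vertices have odd degree: {2, 3, 4, 5}; Eulerian circuit requires 0)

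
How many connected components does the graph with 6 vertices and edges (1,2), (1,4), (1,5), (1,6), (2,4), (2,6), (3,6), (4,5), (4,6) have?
1 (components: {1, 2, 3, 4, 5, 6})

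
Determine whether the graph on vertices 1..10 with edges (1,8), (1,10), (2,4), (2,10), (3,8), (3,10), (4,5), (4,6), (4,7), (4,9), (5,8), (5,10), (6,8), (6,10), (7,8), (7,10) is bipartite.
Yes. Partition: {1, 2, 3, 5, 6, 7, 9}, {4, 8, 10}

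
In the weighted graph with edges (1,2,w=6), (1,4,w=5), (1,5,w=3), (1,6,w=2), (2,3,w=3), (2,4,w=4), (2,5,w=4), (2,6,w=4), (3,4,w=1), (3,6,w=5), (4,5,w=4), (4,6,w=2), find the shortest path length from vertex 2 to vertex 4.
4 (path: 2 -> 4; weights 4 = 4)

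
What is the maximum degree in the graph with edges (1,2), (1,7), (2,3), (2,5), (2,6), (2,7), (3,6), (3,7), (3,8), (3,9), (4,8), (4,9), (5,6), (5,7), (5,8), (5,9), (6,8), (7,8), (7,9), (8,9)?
6 (attained at vertices 7, 8)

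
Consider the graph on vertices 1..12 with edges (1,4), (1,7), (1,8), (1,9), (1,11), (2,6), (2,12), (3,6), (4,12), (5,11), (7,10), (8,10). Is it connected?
Yes (BFS from 1 visits [1, 4, 7, 8, 9, 11, 12, 10, 5, 2, 6, 3] — all 12 vertices reached)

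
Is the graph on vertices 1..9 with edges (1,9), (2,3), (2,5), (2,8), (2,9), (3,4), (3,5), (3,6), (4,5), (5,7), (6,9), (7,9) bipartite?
No (odd cycle of length 5: 3 -> 6 -> 9 -> 2 -> 5 -> 3)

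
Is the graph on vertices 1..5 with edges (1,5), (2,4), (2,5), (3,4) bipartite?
Yes. Partition: {1, 2, 3}, {4, 5}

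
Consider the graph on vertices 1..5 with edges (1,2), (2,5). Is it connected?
No, it has 3 components: {1, 2, 5}, {3}, {4}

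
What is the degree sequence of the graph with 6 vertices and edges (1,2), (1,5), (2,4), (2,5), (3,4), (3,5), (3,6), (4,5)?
[4, 3, 3, 3, 2, 1] (degrees: deg(1)=2, deg(2)=3, deg(3)=3, deg(4)=3, deg(5)=4, deg(6)=1)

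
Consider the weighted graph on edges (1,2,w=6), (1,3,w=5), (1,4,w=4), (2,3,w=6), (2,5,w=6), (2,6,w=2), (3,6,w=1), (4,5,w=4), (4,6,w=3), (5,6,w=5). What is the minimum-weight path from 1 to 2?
6 (path: 1 -> 2; weights 6 = 6)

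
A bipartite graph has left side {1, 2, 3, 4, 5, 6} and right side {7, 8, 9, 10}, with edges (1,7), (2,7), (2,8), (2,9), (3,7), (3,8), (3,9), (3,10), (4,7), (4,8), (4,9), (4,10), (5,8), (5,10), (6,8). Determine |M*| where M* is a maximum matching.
4 (matching: (1,7), (2,9), (3,10), (4,8); upper bound min(|L|,|R|) = min(6,4) = 4)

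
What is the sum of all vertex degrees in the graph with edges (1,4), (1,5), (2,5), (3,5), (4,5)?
10 (handshake: sum of degrees = 2|E| = 2 x 5 = 10)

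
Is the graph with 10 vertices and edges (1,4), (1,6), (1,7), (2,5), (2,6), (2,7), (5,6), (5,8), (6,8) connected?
No, it has 4 components: {1, 2, 4, 5, 6, 7, 8}, {3}, {9}, {10}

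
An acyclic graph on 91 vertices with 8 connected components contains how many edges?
83 (Each of the 8 component trees on V_i vertices has V_i - 1 edges; summing gives V - C = 91 - 8 = 83)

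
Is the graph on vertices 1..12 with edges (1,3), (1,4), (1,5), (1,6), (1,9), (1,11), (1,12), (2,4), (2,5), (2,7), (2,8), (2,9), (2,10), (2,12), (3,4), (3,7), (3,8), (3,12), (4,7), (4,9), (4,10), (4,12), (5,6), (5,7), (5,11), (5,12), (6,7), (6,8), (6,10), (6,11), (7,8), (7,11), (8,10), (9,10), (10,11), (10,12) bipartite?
No (odd cycle of length 3: 6 -> 1 -> 5 -> 6)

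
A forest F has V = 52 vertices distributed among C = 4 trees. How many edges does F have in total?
48 (Each of the 4 component trees on V_i vertices has V_i - 1 edges; summing gives V - C = 52 - 4 = 48)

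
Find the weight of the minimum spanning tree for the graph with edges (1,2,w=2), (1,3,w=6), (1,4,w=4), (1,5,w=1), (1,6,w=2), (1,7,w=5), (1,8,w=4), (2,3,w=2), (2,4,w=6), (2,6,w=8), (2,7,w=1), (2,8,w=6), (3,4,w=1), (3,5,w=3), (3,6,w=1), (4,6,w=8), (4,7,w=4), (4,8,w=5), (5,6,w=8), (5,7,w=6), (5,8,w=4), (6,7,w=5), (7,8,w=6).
12 (MST edges: (1,2,w=2), (1,5,w=1), (1,6,w=2), (1,8,w=4), (2,7,w=1), (3,4,w=1), (3,6,w=1); sum of weights 2 + 1 + 2 + 4 + 1 + 1 + 1 = 12)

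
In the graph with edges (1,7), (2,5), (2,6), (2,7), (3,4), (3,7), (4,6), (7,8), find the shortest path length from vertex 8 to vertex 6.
3 (path: 8 -> 7 -> 2 -> 6, 3 edges)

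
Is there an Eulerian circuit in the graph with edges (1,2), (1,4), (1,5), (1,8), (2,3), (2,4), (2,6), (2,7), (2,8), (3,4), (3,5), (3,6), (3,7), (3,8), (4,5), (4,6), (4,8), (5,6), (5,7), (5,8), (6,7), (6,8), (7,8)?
No (2 vertices have odd degree: {7, 8}; Eulerian circuit requires 0)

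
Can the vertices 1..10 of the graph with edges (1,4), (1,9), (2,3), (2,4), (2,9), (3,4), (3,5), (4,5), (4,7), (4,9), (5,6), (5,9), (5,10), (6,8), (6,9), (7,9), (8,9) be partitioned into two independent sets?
No (odd cycle of length 3: 4 -> 1 -> 9 -> 4)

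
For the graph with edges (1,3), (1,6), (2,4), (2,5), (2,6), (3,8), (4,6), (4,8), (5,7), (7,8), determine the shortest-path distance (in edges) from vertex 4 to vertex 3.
2 (path: 4 -> 8 -> 3, 2 edges)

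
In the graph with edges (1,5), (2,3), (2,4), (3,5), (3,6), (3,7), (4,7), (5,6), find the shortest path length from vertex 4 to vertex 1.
4 (path: 4 -> 2 -> 3 -> 5 -> 1, 4 edges)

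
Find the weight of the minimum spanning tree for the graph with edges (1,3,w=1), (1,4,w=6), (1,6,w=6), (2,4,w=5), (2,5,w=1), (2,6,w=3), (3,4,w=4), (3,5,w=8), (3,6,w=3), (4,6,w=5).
12 (MST edges: (1,3,w=1), (2,5,w=1), (2,6,w=3), (3,4,w=4), (3,6,w=3); sum of weights 1 + 1 + 3 + 4 + 3 = 12)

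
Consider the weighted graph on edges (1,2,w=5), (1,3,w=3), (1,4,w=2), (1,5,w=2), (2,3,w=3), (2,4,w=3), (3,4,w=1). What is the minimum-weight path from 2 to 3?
3 (path: 2 -> 3; weights 3 = 3)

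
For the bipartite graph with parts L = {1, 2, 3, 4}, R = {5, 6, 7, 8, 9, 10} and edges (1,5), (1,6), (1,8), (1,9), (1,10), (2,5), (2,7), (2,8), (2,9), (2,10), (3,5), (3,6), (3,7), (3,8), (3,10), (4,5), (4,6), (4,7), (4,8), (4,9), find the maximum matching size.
4 (matching: (1,10), (2,9), (3,8), (4,7); upper bound min(|L|,|R|) = min(4,6) = 4)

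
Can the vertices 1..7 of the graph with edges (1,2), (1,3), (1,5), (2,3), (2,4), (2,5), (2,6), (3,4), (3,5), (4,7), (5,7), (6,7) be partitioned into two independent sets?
No (odd cycle of length 3: 3 -> 1 -> 2 -> 3)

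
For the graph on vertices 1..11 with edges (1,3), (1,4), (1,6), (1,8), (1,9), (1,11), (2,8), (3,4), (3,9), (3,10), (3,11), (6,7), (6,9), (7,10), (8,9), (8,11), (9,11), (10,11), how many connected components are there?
2 (components: {1, 2, 3, 4, 6, 7, 8, 9, 10, 11}, {5})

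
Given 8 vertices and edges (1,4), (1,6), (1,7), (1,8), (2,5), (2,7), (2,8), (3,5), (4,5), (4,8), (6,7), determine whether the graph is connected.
Yes (BFS from 1 visits [1, 4, 6, 7, 8, 5, 2, 3] — all 8 vertices reached)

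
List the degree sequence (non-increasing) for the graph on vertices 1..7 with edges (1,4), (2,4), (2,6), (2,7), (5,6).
[3, 2, 2, 1, 1, 1, 0] (degrees: deg(1)=1, deg(2)=3, deg(3)=0, deg(4)=2, deg(5)=1, deg(6)=2, deg(7)=1)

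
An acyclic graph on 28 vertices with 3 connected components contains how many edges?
25 (Each of the 3 component trees on V_i vertices has V_i - 1 edges; summing gives V - C = 28 - 3 = 25)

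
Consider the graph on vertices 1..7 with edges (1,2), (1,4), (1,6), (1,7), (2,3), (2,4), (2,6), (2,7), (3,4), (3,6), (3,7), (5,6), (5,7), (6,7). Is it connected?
Yes (BFS from 1 visits [1, 2, 4, 6, 7, 3, 5] — all 7 vertices reached)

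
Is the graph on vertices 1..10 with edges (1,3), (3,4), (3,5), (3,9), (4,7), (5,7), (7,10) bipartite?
Yes. Partition: {1, 2, 4, 5, 6, 8, 9, 10}, {3, 7}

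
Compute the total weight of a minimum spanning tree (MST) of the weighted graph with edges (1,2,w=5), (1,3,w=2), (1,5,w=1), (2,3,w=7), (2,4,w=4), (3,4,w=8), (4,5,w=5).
12 (MST edges: (1,2,w=5), (1,3,w=2), (1,5,w=1), (2,4,w=4); sum of weights 5 + 2 + 1 + 4 = 12)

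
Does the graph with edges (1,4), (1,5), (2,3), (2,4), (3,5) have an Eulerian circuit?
Yes (the graph is connected and all 5 vertices have even degree)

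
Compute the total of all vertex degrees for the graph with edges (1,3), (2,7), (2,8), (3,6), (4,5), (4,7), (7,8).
14 (handshake: sum of degrees = 2|E| = 2 x 7 = 14)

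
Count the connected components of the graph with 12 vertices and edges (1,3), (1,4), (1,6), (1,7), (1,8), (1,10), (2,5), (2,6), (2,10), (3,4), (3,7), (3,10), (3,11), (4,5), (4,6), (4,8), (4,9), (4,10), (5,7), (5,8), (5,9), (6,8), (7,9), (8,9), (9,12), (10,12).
1 (components: {1, 2, 3, 4, 5, 6, 7, 8, 9, 10, 11, 12})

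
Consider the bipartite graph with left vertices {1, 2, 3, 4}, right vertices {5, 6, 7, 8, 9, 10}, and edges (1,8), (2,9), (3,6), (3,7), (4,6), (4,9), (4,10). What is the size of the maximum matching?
4 (matching: (1,8), (2,9), (3,7), (4,10); upper bound min(|L|,|R|) = min(4,6) = 4)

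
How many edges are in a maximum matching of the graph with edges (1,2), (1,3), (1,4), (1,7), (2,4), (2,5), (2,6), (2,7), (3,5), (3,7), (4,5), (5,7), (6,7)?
3 (matching: (1,4), (2,6), (5,7); upper bound floor(n/2) = floor(7/2) = 3)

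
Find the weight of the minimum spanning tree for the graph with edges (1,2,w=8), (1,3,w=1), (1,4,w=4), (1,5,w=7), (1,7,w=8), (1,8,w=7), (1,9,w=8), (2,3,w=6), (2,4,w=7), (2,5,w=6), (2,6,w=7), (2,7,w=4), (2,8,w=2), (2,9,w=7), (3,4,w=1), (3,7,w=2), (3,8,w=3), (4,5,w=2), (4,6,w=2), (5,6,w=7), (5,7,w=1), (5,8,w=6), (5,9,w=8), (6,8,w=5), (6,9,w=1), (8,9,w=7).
13 (MST edges: (1,3,w=1), (2,8,w=2), (3,4,w=1), (3,7,w=2), (3,8,w=3), (4,6,w=2), (5,7,w=1), (6,9,w=1); sum of weights 1 + 2 + 1 + 2 + 3 + 2 + 1 + 1 = 13)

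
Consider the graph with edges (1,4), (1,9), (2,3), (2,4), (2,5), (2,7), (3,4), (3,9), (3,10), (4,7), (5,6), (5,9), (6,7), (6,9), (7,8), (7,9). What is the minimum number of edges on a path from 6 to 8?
2 (path: 6 -> 7 -> 8, 2 edges)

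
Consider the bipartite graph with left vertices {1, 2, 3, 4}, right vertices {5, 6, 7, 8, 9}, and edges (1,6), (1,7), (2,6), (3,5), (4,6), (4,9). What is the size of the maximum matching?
4 (matching: (1,7), (2,6), (3,5), (4,9); upper bound min(|L|,|R|) = min(4,5) = 4)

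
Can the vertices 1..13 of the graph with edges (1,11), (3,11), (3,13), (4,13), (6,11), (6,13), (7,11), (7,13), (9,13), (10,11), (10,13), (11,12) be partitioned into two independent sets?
Yes. Partition: {1, 2, 3, 4, 5, 6, 7, 8, 9, 10, 12}, {11, 13}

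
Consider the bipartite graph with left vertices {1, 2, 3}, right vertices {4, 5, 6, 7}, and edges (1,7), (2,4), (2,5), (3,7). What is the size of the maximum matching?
2 (matching: (1,7), (2,5); upper bound min(|L|,|R|) = min(3,4) = 3)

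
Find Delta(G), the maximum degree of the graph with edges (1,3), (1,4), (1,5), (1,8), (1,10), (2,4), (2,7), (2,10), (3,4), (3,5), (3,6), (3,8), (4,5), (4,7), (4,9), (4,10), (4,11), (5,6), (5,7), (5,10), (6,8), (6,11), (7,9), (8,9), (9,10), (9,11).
8 (attained at vertex 4)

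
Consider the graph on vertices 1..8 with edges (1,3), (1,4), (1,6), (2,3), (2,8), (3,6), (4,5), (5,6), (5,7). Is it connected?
Yes (BFS from 1 visits [1, 3, 4, 6, 2, 5, 8, 7] — all 8 vertices reached)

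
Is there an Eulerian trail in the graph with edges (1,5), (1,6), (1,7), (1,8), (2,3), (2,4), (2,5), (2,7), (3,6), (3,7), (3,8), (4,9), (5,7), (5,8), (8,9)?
Yes — and in fact it has an Eulerian circuit (the graph is connected and all 9 vertices have even degree)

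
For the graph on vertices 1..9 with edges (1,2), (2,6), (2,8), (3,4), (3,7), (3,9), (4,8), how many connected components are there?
2 (components: {1, 2, 3, 4, 6, 7, 8, 9}, {5})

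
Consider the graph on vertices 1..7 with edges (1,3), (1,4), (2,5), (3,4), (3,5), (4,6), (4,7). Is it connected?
Yes (BFS from 1 visits [1, 3, 4, 5, 6, 7, 2] — all 7 vertices reached)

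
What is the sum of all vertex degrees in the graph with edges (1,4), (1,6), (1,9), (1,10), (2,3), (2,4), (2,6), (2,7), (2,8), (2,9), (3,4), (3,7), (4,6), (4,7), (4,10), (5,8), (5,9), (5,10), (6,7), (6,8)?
40 (handshake: sum of degrees = 2|E| = 2 x 20 = 40)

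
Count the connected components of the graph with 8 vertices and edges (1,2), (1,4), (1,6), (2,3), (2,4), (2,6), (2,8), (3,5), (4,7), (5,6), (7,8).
1 (components: {1, 2, 3, 4, 5, 6, 7, 8})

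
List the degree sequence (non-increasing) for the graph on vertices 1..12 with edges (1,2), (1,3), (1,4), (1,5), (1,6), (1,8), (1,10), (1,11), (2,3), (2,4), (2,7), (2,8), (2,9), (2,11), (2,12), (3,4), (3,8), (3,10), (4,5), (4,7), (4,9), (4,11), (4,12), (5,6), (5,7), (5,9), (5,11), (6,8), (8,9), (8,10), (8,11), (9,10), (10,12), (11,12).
[8, 8, 8, 7, 6, 6, 5, 5, 5, 4, 3, 3] (degrees: deg(1)=8, deg(2)=8, deg(3)=5, deg(4)=8, deg(5)=6, deg(6)=3, deg(7)=3, deg(8)=7, deg(9)=5, deg(10)=5, deg(11)=6, deg(12)=4)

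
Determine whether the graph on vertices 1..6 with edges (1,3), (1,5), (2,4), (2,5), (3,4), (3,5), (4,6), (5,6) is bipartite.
No (odd cycle of length 3: 5 -> 1 -> 3 -> 5)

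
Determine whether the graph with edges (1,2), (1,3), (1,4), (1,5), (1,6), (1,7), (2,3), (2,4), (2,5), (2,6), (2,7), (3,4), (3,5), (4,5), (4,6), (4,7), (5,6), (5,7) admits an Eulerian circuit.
Yes (the graph is connected and all 7 vertices have even degree)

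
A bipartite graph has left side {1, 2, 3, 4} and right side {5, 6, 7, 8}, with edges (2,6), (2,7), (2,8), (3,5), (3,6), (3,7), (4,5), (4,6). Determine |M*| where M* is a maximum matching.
3 (matching: (2,8), (3,7), (4,6); upper bound min(|L|,|R|) = min(4,4) = 4)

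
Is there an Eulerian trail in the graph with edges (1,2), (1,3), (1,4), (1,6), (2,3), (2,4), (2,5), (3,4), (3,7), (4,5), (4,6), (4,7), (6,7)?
Yes (the graph is connected and exactly 2 vertices have odd degree: {6, 7}; any Eulerian path must start and end at those)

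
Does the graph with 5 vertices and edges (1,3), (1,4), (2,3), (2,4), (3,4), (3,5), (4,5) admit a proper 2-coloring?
No (odd cycle of length 3: 4 -> 1 -> 3 -> 4)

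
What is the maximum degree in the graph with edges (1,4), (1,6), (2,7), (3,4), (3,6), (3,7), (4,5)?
3 (attained at vertices 3, 4)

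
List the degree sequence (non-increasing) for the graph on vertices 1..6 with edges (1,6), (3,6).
[2, 1, 1, 0, 0, 0] (degrees: deg(1)=1, deg(2)=0, deg(3)=1, deg(4)=0, deg(5)=0, deg(6)=2)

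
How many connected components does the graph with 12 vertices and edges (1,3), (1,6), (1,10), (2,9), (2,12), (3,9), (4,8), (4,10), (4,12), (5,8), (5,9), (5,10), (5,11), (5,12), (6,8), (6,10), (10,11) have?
2 (components: {1, 2, 3, 4, 5, 6, 8, 9, 10, 11, 12}, {7})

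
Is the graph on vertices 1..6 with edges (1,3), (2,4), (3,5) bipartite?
Yes. Partition: {1, 2, 5, 6}, {3, 4}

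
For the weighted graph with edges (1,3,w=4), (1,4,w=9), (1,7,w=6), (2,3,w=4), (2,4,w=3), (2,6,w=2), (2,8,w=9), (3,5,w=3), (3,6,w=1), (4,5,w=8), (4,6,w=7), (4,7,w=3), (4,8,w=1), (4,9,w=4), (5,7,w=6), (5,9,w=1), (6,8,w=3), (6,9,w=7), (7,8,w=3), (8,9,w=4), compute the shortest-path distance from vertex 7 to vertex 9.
7 (path: 7 -> 4 -> 9; weights 3 + 4 = 7)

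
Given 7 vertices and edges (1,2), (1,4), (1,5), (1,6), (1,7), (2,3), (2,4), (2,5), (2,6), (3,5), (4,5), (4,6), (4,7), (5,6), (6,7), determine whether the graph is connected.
Yes (BFS from 1 visits [1, 2, 4, 5, 6, 7, 3] — all 7 vertices reached)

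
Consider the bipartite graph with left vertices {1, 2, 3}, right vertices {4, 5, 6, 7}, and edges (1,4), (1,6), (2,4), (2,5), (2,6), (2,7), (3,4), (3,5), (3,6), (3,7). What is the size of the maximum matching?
3 (matching: (1,6), (2,7), (3,5); upper bound min(|L|,|R|) = min(3,4) = 3)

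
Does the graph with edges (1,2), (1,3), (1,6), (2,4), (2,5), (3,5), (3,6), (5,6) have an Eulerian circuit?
No (6 vertices have odd degree: {1, 2, 3, 4, 5, 6}; Eulerian circuit requires 0)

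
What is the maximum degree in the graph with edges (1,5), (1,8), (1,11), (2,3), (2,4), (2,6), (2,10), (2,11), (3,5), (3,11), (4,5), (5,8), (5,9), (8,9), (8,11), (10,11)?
5 (attained at vertices 2, 5, 11)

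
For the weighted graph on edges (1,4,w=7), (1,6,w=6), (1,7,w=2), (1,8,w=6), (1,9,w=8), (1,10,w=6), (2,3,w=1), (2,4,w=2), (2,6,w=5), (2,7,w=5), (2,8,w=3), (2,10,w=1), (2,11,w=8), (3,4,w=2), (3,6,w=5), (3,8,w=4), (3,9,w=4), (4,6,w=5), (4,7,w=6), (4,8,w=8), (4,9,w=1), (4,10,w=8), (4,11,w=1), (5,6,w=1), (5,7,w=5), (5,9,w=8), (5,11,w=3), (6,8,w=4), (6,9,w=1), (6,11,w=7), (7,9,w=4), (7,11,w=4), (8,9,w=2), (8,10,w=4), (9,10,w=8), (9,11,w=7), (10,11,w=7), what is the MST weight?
16 (MST edges: (1,7,w=2), (2,3,w=1), (2,4,w=2), (2,10,w=1), (4,9,w=1), (4,11,w=1), (5,6,w=1), (6,9,w=1), (7,9,w=4), (8,9,w=2); sum of weights 2 + 1 + 2 + 1 + 1 + 1 + 1 + 1 + 4 + 2 = 16)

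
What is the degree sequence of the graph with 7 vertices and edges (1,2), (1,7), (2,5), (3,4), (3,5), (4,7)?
[2, 2, 2, 2, 2, 2, 0] (degrees: deg(1)=2, deg(2)=2, deg(3)=2, deg(4)=2, deg(5)=2, deg(6)=0, deg(7)=2)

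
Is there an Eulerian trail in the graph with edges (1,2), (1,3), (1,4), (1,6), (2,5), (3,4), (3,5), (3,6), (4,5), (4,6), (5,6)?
Yes — and in fact it has an Eulerian circuit (the graph is connected and all 6 vertices have even degree)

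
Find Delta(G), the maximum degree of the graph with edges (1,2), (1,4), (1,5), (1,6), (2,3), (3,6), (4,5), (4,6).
4 (attained at vertex 1)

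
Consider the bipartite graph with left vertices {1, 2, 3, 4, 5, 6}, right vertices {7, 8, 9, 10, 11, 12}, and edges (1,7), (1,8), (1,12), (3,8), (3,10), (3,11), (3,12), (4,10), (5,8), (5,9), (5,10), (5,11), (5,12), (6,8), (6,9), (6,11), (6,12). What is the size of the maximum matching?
5 (matching: (1,12), (3,11), (4,10), (5,9), (6,8); upper bound min(|L|,|R|) = min(6,6) = 6)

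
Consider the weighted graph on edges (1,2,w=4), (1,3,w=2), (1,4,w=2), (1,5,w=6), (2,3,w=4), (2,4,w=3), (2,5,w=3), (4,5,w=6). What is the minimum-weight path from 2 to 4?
3 (path: 2 -> 4; weights 3 = 3)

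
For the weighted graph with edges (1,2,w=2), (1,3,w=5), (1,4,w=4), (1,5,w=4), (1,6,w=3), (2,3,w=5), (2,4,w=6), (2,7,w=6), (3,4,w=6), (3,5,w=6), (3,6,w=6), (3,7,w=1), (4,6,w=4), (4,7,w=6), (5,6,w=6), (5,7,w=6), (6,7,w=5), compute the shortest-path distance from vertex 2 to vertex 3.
5 (path: 2 -> 3; weights 5 = 5)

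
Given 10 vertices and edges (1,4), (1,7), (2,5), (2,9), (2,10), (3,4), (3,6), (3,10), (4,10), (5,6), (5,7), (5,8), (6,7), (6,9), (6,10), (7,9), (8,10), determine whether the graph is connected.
Yes (BFS from 1 visits [1, 4, 7, 3, 10, 5, 6, 9, 2, 8] — all 10 vertices reached)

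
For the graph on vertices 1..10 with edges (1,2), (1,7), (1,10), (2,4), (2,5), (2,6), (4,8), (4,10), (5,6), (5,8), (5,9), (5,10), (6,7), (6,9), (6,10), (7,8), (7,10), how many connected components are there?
2 (components: {1, 2, 4, 5, 6, 7, 8, 9, 10}, {3})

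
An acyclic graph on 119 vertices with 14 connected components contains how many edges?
105 (Each of the 14 component trees on V_i vertices has V_i - 1 edges; summing gives V - C = 119 - 14 = 105)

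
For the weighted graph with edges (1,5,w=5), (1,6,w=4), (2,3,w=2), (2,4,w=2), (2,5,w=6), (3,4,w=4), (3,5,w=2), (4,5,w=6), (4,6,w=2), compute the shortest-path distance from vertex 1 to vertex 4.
6 (path: 1 -> 6 -> 4; weights 4 + 2 = 6)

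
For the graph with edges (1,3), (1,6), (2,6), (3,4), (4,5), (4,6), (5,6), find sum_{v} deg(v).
14 (handshake: sum of degrees = 2|E| = 2 x 7 = 14)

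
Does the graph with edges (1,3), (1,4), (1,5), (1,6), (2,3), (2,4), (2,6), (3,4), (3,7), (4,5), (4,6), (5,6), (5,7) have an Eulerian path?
Yes (the graph is connected and exactly 2 vertices have odd degree: {2, 4}; any Eulerian path must start and end at those)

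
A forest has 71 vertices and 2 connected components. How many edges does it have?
69 (Each of the 2 component trees on V_i vertices has V_i - 1 edges; summing gives V - C = 71 - 2 = 69)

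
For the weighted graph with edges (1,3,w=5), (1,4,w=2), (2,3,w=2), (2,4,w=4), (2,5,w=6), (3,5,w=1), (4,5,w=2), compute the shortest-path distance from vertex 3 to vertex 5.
1 (path: 3 -> 5; weights 1 = 1)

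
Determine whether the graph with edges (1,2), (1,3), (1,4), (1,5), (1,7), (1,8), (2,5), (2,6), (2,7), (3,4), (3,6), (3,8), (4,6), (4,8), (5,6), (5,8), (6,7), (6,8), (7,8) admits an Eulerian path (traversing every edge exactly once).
Yes — and in fact it has an Eulerian circuit (the graph is connected and all 8 vertices have even degree)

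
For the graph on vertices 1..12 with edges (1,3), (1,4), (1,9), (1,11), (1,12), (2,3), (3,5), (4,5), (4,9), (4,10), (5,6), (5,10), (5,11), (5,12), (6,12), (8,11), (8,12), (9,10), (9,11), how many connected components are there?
2 (components: {1, 2, 3, 4, 5, 6, 8, 9, 10, 11, 12}, {7})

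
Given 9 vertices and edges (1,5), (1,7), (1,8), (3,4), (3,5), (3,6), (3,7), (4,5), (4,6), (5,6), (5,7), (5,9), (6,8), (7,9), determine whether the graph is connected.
No, it has 2 components: {1, 3, 4, 5, 6, 7, 8, 9}, {2}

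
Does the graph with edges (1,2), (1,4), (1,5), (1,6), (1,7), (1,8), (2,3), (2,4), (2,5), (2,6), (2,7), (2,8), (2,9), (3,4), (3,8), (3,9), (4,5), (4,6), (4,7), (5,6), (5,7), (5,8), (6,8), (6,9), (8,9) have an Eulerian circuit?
Yes (the graph is connected and all 9 vertices have even degree)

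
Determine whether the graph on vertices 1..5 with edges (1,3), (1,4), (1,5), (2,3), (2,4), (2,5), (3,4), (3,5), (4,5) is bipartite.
No (odd cycle of length 3: 3 -> 1 -> 5 -> 3)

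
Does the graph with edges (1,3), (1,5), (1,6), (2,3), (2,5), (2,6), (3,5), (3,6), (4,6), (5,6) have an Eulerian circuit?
No (4 vertices have odd degree: {1, 2, 4, 6}; Eulerian circuit requires 0)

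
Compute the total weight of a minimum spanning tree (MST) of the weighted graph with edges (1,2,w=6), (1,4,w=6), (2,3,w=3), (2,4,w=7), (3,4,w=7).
15 (MST edges: (1,2,w=6), (1,4,w=6), (2,3,w=3); sum of weights 6 + 6 + 3 = 15)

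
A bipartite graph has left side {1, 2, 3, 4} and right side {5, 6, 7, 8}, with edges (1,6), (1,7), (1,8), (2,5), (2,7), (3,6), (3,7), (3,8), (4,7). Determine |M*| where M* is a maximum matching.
4 (matching: (1,8), (2,5), (3,6), (4,7); upper bound min(|L|,|R|) = min(4,4) = 4)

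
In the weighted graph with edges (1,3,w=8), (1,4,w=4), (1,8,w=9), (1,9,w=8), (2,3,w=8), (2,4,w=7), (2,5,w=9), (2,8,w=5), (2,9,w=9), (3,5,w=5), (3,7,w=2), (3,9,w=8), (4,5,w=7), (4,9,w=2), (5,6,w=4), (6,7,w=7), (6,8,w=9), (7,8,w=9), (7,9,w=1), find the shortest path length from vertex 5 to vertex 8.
13 (path: 5 -> 6 -> 8; weights 4 + 9 = 13)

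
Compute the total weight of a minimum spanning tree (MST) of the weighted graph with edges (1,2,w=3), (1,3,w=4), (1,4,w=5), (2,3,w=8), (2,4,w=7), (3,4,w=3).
10 (MST edges: (1,2,w=3), (1,3,w=4), (3,4,w=3); sum of weights 3 + 4 + 3 = 10)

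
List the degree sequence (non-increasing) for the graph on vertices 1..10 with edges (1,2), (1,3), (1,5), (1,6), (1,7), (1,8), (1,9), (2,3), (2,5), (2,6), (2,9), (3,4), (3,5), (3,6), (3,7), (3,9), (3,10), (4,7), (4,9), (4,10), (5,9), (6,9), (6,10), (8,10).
[8, 7, 6, 5, 5, 4, 4, 4, 3, 2] (degrees: deg(1)=7, deg(2)=5, deg(3)=8, deg(4)=4, deg(5)=4, deg(6)=5, deg(7)=3, deg(8)=2, deg(9)=6, deg(10)=4)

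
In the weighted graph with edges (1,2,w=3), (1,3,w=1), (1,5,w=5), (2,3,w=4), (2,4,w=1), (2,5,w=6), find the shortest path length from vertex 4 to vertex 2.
1 (path: 4 -> 2; weights 1 = 1)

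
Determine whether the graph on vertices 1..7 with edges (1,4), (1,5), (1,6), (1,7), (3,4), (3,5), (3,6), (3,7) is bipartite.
Yes. Partition: {1, 2, 3}, {4, 5, 6, 7}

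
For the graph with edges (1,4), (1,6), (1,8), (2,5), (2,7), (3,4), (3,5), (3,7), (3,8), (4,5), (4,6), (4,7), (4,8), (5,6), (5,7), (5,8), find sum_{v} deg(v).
32 (handshake: sum of degrees = 2|E| = 2 x 16 = 32)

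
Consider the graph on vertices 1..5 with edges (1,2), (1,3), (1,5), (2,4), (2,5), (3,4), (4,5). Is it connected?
Yes (BFS from 1 visits [1, 2, 3, 5, 4] — all 5 vertices reached)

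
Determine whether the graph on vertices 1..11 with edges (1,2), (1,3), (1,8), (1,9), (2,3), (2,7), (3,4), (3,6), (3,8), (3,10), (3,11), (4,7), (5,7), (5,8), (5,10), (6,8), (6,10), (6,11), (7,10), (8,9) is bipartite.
No (odd cycle of length 3: 3 -> 1 -> 8 -> 3)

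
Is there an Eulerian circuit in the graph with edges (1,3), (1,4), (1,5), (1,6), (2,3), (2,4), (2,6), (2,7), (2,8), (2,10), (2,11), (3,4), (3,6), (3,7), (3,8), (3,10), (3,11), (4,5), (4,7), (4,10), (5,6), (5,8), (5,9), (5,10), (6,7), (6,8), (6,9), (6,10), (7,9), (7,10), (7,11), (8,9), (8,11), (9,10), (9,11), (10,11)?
No (2 vertices have odd degree: {2, 7}; Eulerian circuit requires 0)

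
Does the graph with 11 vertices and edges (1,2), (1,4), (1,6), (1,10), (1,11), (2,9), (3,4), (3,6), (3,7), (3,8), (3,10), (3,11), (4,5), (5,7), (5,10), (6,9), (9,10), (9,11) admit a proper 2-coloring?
Yes. Partition: {1, 3, 5, 9}, {2, 4, 6, 7, 8, 10, 11}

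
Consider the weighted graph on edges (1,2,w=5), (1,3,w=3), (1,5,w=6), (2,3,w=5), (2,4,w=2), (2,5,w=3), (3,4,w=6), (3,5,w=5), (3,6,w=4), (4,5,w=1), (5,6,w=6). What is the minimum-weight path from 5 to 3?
5 (path: 5 -> 3; weights 5 = 5)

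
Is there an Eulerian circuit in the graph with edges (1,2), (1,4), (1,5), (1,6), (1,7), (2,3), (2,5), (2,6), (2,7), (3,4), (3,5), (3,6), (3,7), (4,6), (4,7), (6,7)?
No (6 vertices have odd degree: {1, 2, 3, 5, 6, 7}; Eulerian circuit requires 0)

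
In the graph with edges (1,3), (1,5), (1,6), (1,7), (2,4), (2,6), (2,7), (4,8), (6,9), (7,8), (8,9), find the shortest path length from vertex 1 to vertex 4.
3 (path: 1 -> 7 -> 8 -> 4, 3 edges)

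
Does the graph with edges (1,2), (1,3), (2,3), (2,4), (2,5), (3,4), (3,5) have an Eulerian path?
Yes — and in fact it has an Eulerian circuit (the graph is connected and all 5 vertices have even degree)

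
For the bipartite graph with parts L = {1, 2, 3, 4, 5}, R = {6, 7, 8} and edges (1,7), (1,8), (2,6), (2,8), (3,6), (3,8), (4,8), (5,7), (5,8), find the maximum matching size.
3 (matching: (1,8), (2,6), (5,7); upper bound min(|L|,|R|) = min(5,3) = 3)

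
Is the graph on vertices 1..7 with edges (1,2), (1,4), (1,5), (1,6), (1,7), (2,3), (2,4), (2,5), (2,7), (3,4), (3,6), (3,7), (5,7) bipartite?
No (odd cycle of length 3: 2 -> 1 -> 4 -> 2)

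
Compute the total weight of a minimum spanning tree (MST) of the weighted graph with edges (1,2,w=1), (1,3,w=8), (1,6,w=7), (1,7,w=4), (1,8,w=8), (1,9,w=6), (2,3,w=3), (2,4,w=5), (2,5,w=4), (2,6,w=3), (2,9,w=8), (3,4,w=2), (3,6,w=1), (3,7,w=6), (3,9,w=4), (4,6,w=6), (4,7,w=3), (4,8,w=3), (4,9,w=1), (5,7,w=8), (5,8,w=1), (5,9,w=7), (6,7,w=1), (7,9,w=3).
13 (MST edges: (1,2,w=1), (2,6,w=3), (3,4,w=2), (3,6,w=1), (4,8,w=3), (4,9,w=1), (5,8,w=1), (6,7,w=1); sum of weights 1 + 3 + 2 + 1 + 3 + 1 + 1 + 1 = 13)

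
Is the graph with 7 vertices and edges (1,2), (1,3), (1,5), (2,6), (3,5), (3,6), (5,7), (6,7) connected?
No, it has 2 components: {1, 2, 3, 5, 6, 7}, {4}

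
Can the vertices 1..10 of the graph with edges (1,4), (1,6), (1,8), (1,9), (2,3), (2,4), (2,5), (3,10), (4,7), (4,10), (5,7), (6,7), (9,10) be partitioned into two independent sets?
Yes. Partition: {1, 2, 7, 10}, {3, 4, 5, 6, 8, 9}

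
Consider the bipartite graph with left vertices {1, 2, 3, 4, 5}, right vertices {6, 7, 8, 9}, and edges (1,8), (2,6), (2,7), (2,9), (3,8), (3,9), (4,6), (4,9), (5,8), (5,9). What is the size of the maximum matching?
4 (matching: (1,8), (2,7), (3,9), (4,6); upper bound min(|L|,|R|) = min(5,4) = 4)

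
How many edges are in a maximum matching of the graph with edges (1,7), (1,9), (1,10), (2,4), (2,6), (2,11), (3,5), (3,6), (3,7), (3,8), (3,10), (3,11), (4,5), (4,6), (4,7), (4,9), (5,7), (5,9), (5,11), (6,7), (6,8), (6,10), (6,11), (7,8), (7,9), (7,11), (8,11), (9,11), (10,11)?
5 (matching: (1,10), (2,6), (3,8), (4,9), (7,11); upper bound floor(n/2) = floor(11/2) = 5)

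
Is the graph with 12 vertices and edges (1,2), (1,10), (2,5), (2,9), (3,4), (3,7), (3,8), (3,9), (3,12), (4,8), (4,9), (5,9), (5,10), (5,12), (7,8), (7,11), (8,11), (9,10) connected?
No, it has 2 components: {1, 2, 3, 4, 5, 7, 8, 9, 10, 11, 12}, {6}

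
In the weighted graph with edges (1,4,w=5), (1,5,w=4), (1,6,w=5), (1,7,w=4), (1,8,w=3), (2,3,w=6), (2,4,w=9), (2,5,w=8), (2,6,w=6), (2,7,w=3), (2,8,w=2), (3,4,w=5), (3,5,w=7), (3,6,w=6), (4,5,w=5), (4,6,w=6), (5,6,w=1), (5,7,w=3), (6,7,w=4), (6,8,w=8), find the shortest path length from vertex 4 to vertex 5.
5 (path: 4 -> 5; weights 5 = 5)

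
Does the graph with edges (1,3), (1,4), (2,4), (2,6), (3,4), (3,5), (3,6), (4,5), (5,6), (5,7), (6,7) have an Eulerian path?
Yes — and in fact it has an Eulerian circuit (the graph is connected and all 7 vertices have even degree)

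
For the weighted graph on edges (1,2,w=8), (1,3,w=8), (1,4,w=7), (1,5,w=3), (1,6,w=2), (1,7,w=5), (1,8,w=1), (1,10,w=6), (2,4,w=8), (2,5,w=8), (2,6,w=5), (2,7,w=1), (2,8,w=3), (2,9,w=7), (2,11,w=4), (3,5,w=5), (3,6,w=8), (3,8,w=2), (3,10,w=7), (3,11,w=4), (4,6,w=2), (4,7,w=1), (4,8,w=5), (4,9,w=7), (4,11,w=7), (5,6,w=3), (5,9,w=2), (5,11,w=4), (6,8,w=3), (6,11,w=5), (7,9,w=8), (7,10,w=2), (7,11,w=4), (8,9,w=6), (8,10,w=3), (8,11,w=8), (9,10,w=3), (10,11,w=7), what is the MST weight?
20 (MST edges: (1,5,w=3), (1,6,w=2), (1,8,w=1), (2,7,w=1), (2,11,w=4), (3,8,w=2), (4,6,w=2), (4,7,w=1), (5,9,w=2), (7,10,w=2); sum of weights 3 + 2 + 1 + 1 + 4 + 2 + 2 + 1 + 2 + 2 = 20)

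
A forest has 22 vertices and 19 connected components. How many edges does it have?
3 (Each of the 19 component trees on V_i vertices has V_i - 1 edges; summing gives V - C = 22 - 19 = 3)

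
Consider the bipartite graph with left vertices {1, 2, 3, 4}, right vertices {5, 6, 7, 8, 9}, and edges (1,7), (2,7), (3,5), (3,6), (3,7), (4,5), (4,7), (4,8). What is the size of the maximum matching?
3 (matching: (1,7), (3,6), (4,8); upper bound min(|L|,|R|) = min(4,5) = 4)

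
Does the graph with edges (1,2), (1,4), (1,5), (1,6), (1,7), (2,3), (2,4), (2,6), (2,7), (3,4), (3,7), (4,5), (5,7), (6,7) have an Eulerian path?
No (6 vertices have odd degree: {1, 2, 3, 5, 6, 7}; Eulerian path requires 0 or 2)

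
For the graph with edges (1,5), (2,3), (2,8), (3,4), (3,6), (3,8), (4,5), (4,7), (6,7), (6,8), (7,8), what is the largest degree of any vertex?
4 (attained at vertices 3, 8)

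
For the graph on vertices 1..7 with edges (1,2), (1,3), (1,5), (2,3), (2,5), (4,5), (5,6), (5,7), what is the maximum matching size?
2 (matching: (1,3), (5,7); upper bound floor(n/2) = floor(7/2) = 3)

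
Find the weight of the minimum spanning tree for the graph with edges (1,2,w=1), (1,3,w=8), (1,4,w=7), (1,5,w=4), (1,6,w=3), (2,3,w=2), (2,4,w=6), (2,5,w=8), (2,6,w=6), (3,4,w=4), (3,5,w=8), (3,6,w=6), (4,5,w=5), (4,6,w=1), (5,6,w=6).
11 (MST edges: (1,2,w=1), (1,5,w=4), (1,6,w=3), (2,3,w=2), (4,6,w=1); sum of weights 1 + 4 + 3 + 2 + 1 = 11)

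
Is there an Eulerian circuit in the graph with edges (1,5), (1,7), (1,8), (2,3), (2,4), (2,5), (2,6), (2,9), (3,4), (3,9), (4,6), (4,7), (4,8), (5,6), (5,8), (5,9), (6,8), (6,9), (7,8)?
No (8 vertices have odd degree: {1, 2, 3, 4, 5, 6, 7, 8}; Eulerian circuit requires 0)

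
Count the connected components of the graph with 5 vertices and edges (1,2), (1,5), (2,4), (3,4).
1 (components: {1, 2, 3, 4, 5})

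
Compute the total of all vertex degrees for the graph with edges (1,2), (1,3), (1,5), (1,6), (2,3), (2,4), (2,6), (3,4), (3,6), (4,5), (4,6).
22 (handshake: sum of degrees = 2|E| = 2 x 11 = 22)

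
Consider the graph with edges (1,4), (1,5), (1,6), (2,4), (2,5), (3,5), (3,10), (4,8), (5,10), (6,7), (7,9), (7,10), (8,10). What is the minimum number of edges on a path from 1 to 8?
2 (path: 1 -> 4 -> 8, 2 edges)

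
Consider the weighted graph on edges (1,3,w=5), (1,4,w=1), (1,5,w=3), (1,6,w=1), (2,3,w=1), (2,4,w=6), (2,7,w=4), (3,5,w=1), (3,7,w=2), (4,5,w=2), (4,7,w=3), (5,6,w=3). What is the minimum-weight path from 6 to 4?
2 (path: 6 -> 1 -> 4; weights 1 + 1 = 2)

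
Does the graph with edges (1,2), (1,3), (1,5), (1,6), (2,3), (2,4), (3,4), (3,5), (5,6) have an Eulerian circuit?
No (2 vertices have odd degree: {2, 5}; Eulerian circuit requires 0)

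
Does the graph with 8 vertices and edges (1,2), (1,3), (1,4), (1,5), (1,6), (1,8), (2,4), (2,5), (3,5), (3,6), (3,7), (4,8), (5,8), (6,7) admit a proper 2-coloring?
No (odd cycle of length 3: 4 -> 1 -> 8 -> 4)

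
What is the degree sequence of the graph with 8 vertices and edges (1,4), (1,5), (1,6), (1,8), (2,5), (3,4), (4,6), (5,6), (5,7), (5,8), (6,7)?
[5, 4, 4, 3, 2, 2, 1, 1] (degrees: deg(1)=4, deg(2)=1, deg(3)=1, deg(4)=3, deg(5)=5, deg(6)=4, deg(7)=2, deg(8)=2)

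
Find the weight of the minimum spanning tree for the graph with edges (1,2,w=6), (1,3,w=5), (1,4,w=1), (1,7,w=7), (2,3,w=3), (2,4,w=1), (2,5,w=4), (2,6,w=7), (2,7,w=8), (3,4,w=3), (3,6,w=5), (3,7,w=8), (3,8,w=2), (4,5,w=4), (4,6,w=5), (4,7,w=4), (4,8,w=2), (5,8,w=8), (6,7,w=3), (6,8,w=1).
14 (MST edges: (1,4,w=1), (2,4,w=1), (2,5,w=4), (3,8,w=2), (4,8,w=2), (6,7,w=3), (6,8,w=1); sum of weights 1 + 1 + 4 + 2 + 2 + 3 + 1 = 14)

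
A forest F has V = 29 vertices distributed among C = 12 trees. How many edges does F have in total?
17 (Each of the 12 component trees on V_i vertices has V_i - 1 edges; summing gives V - C = 29 - 12 = 17)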